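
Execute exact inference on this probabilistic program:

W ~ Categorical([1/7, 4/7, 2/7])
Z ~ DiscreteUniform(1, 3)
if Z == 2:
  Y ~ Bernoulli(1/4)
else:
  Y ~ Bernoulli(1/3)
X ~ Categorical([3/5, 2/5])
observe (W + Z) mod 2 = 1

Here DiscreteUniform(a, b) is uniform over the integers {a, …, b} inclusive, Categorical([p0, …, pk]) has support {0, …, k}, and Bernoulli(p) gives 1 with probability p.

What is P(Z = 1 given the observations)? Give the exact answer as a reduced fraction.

P(Z = 1 | obs) = 3/10

Enumerate traces; 20 have nonzero weight after conditioning:
  (W=0, Z=1, Y=0, X=0) weight 2/105
  (W=0, Z=1, Y=0, X=1) weight 4/315
  (W=0, Z=1, Y=1, X=0) weight 1/105
  (W=0, Z=1, Y=1, X=1) weight 2/315
  (W=0, Z=3, Y=0, X=0) weight 2/105
  (W=0, Z=3, Y=0, X=1) weight 4/315
  (W=0, Z=3, Y=1, X=0) weight 1/105
  (W=0, Z=3, Y=1, X=1) weight 2/315
  (W=1, Z=2, Y=0, X=0) weight 3/35
  … 11 more
Group by Z:
  weight(Z=1) = 1/7
  weight(Z=2) = 4/21
  weight(Z=3) = 1/7
Total weight = 1/7 + 4/21 + 1/7 = 10/21
P(Z=1 | obs) = 1/7 / 10/21 = 3/10
P(Z=2 | obs) = 4/21 / 10/21 = 2/5
P(Z=3 | obs) = 1/7 / 10/21 = 3/10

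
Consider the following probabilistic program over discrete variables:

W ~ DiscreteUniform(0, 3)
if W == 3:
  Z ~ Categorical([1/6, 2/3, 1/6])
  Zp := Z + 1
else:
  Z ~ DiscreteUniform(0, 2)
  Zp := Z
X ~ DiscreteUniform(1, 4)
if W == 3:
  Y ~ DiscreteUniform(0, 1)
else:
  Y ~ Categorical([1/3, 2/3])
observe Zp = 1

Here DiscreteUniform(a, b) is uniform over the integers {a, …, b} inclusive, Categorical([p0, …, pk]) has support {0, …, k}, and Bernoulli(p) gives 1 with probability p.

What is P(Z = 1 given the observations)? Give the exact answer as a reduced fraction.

Enumerate traces; 32 have nonzero weight after conditioning:
  (W=0, Z=1, X=1, Y=0) weight 1/144
  (W=0, Z=1, X=1, Y=1) weight 1/72
  (W=0, Z=1, X=2, Y=0) weight 1/144
  (W=0, Z=1, X=2, Y=1) weight 1/72
  (W=0, Z=1, X=3, Y=0) weight 1/144
  (W=0, Z=1, X=3, Y=1) weight 1/72
  (W=0, Z=1, X=4, Y=0) weight 1/144
  (W=0, Z=1, X=4, Y=1) weight 1/72
  (W=3, Z=0, X=1, Y=0) weight 1/192
  … 23 more
Group by Z:
  weight(Z=0) = 1/24
  weight(Z=1) = 1/4
Total weight = 1/24 + 1/4 = 7/24
P(Z=0 | obs) = 1/24 / 7/24 = 1/7
P(Z=1 | obs) = 1/4 / 7/24 = 6/7

P(Z = 1 | obs) = 6/7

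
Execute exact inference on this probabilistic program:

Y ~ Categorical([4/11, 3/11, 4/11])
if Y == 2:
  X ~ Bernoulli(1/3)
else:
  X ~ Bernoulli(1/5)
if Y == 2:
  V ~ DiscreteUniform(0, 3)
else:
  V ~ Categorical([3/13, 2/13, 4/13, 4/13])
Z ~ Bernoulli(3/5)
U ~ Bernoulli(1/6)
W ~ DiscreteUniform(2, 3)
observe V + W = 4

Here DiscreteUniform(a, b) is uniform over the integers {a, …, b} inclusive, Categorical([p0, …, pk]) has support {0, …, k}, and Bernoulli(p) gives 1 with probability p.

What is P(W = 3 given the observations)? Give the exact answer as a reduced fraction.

P(W = 3 | obs) = 27/68

Enumerate traces; 48 have nonzero weight after conditioning:
  (Y=0, X=0, V=1, Z=0, U=0, W=3) weight 16/2145
  (Y=0, X=0, V=1, Z=0, U=1, W=3) weight 16/10725
  (Y=0, X=0, V=1, Z=1, U=0, W=3) weight 8/715
  (Y=0, X=0, V=1, Z=1, U=1, W=3) weight 8/3575
  (Y=0, X=0, V=2, Z=0, U=0, W=2) weight 32/2145
  (Y=0, X=0, V=2, Z=0, U=1, W=2) weight 32/10725
  (Y=0, X=0, V=2, Z=1, U=0, W=2) weight 16/715
  (Y=0, X=0, V=2, Z=1, U=1, W=2) weight 16/3575
  … 40 more
Group by W:
  weight(W=2) = 41/286
  weight(W=3) = 27/286
Total weight = 41/286 + 27/286 = 34/143
P(W=2 | obs) = 41/286 / 34/143 = 41/68
P(W=3 | obs) = 27/286 / 34/143 = 27/68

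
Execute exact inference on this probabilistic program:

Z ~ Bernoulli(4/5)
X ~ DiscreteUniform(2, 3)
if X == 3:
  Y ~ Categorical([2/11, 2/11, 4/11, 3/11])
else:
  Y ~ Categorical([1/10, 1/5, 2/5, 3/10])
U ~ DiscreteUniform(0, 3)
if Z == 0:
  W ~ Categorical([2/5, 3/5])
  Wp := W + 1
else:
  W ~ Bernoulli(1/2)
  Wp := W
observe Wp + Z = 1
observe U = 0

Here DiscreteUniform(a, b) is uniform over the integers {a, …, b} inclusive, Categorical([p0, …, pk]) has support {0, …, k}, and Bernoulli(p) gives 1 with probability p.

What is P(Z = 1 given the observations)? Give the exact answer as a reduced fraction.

Enumerate traces; 16 have nonzero weight after conditioning:
  (Z=0, X=2, Y=0, U=0, W=0) weight 1/1000
  (Z=0, X=2, Y=1, U=0, W=0) weight 1/500
  (Z=0, X=2, Y=2, U=0, W=0) weight 1/250
  (Z=0, X=2, Y=3, U=0, W=0) weight 3/1000
  (Z=0, X=3, Y=0, U=0, W=0) weight 1/550
  (Z=0, X=3, Y=1, U=0, W=0) weight 1/550
  (Z=0, X=3, Y=2, U=0, W=0) weight 1/275
  (Z=0, X=3, Y=3, U=0, W=0) weight 3/1100
  (Z=1, X=2, Y=0, U=0, W=0) weight 1/200
  … 7 more
Group by Z:
  weight(Z=0) = 1/50
  weight(Z=1) = 1/10
Total weight = 1/50 + 1/10 = 3/25
P(Z=0 | obs) = 1/50 / 3/25 = 1/6
P(Z=1 | obs) = 1/10 / 3/25 = 5/6

P(Z = 1 | obs) = 5/6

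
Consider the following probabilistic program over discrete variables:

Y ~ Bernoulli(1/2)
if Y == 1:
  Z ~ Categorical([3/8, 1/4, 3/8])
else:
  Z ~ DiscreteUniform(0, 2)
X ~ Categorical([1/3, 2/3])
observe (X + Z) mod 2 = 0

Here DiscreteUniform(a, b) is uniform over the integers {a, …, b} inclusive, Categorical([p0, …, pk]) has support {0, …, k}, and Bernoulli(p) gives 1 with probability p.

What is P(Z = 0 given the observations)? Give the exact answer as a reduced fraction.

Enumerate traces; 6 have nonzero weight after conditioning:
  (Y=0, Z=0, X=0) weight 1/18
  (Y=0, Z=1, X=1) weight 1/9
  (Y=0, Z=2, X=0) weight 1/18
  (Y=1, Z=0, X=0) weight 1/16
  (Y=1, Z=1, X=1) weight 1/12
  (Y=1, Z=2, X=0) weight 1/16
Group by Z:
  weight(Z=0) = 17/144
  weight(Z=1) = 7/36
  weight(Z=2) = 17/144
Total weight = 17/144 + 7/36 + 17/144 = 31/72
P(Z=0 | obs) = 17/144 / 31/72 = 17/62
P(Z=1 | obs) = 7/36 / 31/72 = 14/31
P(Z=2 | obs) = 17/144 / 31/72 = 17/62

P(Z = 0 | obs) = 17/62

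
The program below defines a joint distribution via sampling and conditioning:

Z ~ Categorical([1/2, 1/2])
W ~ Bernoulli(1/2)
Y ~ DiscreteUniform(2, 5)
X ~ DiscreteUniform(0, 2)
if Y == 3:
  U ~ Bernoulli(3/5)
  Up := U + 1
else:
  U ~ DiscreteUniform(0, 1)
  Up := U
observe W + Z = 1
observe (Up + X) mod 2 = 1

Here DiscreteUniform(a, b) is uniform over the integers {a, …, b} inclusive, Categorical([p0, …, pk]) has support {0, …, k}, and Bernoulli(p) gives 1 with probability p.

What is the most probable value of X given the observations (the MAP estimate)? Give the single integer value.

argmax_v P(X = v | obs) = 1

Enumerate traces; 24 have nonzero weight after conditioning:
  (Z=0, W=1, Y=2, X=0, U=1) weight 1/96
  (Z=0, W=1, Y=2, X=1, U=0) weight 1/96
  (Z=0, W=1, Y=2, X=2, U=1) weight 1/96
  (Z=0, W=1, Y=3, X=0, U=0) weight 1/120
  (Z=0, W=1, Y=3, X=1, U=1) weight 1/80
  (Z=0, W=1, Y=3, X=2, U=0) weight 1/120
  (Z=0, W=1, Y=4, X=0, U=1) weight 1/96
  (Z=0, W=1, Y=4, X=1, U=0) weight 1/96
  … 16 more
Group by X:
  weight(X=0) = 19/240
  weight(X=1) = 7/80
  weight(X=2) = 19/240
Total weight = 19/240 + 7/80 + 19/240 = 59/240
P(X=0 | obs) = 19/240 / 59/240 = 19/59
P(X=1 | obs) = 7/80 / 59/240 = 21/59
P(X=2 | obs) = 19/240 / 59/240 = 19/59
argmax = 1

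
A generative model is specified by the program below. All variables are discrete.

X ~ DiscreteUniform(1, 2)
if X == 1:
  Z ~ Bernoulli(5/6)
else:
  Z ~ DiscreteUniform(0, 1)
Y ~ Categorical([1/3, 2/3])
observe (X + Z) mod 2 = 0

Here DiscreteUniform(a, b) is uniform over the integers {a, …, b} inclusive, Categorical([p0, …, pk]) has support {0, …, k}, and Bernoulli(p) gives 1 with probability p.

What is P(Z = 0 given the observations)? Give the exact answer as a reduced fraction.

P(Z = 0 | obs) = 3/8

Enumerate traces; 4 have nonzero weight after conditioning:
  (X=1, Z=1, Y=0) weight 5/36
  (X=1, Z=1, Y=1) weight 5/18
  (X=2, Z=0, Y=0) weight 1/12
  (X=2, Z=0, Y=1) weight 1/6
Group by Z:
  weight(Z=0) = 1/4
  weight(Z=1) = 5/12
Total weight = 1/4 + 5/12 = 2/3
P(Z=0 | obs) = 1/4 / 2/3 = 3/8
P(Z=1 | obs) = 5/12 / 2/3 = 5/8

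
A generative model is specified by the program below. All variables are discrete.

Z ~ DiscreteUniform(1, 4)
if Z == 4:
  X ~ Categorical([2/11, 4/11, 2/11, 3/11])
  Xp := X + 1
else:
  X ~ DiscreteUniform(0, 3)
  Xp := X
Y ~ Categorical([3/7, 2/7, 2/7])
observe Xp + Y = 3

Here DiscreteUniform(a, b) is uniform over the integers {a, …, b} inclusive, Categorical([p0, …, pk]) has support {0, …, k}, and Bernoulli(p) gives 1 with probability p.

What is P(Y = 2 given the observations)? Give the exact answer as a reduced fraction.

Enumerate traces; 12 have nonzero weight after conditioning:
  (Z=1, X=1, Y=2) weight 1/56
  (Z=1, X=2, Y=1) weight 1/56
  (Z=1, X=3, Y=0) weight 3/112
  (Z=2, X=1, Y=2) weight 1/56
  (Z=2, X=2, Y=1) weight 1/56
  (Z=2, X=3, Y=0) weight 3/112
  (Z=3, X=1, Y=2) weight 1/56
  (Z=3, X=2, Y=1) weight 1/56
  … 4 more
Group by Y:
  weight(Y=0) = 123/1232
  weight(Y=1) = 7/88
  weight(Y=2) = 41/616
Total weight = 123/1232 + 7/88 + 41/616 = 303/1232
P(Y=0 | obs) = 123/1232 / 303/1232 = 41/101
P(Y=1 | obs) = 7/88 / 303/1232 = 98/303
P(Y=2 | obs) = 41/616 / 303/1232 = 82/303

P(Y = 2 | obs) = 82/303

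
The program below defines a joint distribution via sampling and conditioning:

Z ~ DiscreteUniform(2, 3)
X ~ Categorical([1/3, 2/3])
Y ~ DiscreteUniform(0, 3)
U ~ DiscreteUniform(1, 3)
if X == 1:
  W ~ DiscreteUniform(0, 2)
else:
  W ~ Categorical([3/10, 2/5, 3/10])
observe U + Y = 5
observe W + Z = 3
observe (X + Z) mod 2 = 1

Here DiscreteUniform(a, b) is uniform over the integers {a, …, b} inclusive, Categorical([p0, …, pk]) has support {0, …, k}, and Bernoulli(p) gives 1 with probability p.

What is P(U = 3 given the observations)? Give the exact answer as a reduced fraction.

Enumerate traces; 4 have nonzero weight after conditioning:
  (Z=2, X=1, Y=2, U=3, W=1) weight 1/108
  (Z=2, X=1, Y=3, U=2, W=1) weight 1/108
  (Z=3, X=0, Y=2, U=3, W=0) weight 1/240
  (Z=3, X=0, Y=3, U=2, W=0) weight 1/240
Group by U:
  weight(U=2) = 29/2160
  weight(U=3) = 29/2160
Total weight = 29/2160 + 29/2160 = 29/1080
P(U=2 | obs) = 29/2160 / 29/1080 = 1/2
P(U=3 | obs) = 29/2160 / 29/1080 = 1/2

P(U = 3 | obs) = 1/2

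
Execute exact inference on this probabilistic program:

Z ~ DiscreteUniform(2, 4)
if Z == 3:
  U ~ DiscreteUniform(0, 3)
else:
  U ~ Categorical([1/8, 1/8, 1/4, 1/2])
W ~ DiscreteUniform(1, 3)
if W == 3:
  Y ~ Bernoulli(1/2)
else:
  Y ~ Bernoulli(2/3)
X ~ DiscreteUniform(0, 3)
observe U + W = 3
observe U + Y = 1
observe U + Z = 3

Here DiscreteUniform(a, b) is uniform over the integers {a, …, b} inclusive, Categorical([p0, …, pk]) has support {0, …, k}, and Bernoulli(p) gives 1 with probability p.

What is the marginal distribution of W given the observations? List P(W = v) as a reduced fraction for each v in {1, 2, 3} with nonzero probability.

P(W=2) = 1/4, P(W=3) = 3/4

Enumerate traces; 8 have nonzero weight after conditioning:
  (Z=2, U=1, W=2, Y=0, X=0) weight 1/864
  (Z=2, U=1, W=2, Y=0, X=1) weight 1/864
  (Z=2, U=1, W=2, Y=0, X=2) weight 1/864
  (Z=2, U=1, W=2, Y=0, X=3) weight 1/864
  (Z=3, U=0, W=3, Y=1, X=0) weight 1/288
  (Z=3, U=0, W=3, Y=1, X=1) weight 1/288
  (Z=3, U=0, W=3, Y=1, X=2) weight 1/288
  (Z=3, U=0, W=3, Y=1, X=3) weight 1/288
Group by W:
  weight(W=2) = 1/216
  weight(W=3) = 1/72
Total weight = 1/216 + 1/72 = 1/54
P(W=2 | obs) = 1/216 / 1/54 = 1/4
P(W=3 | obs) = 1/72 / 1/54 = 3/4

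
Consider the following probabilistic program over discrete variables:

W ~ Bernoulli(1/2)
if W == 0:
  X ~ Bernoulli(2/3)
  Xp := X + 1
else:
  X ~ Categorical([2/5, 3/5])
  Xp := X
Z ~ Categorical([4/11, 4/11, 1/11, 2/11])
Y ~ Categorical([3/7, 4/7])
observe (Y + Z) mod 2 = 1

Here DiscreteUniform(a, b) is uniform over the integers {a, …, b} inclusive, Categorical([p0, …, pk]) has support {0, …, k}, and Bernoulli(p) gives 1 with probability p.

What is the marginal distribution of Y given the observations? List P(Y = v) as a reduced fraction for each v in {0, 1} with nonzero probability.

Enumerate traces; 16 have nonzero weight after conditioning:
  (W=0, X=0, Z=0, Y=1) weight 8/231
  (W=0, X=0, Z=1, Y=0) weight 2/77
  (W=0, X=0, Z=2, Y=1) weight 2/231
  (W=0, X=0, Z=3, Y=0) weight 1/77
  (W=0, X=1, Z=0, Y=1) weight 16/231
  (W=0, X=1, Z=1, Y=0) weight 4/77
  (W=0, X=1, Z=2, Y=1) weight 4/231
  (W=0, X=1, Z=3, Y=0) weight 2/77
  … 8 more
Group by Y:
  weight(Y=0) = 18/77
  weight(Y=1) = 20/77
Total weight = 18/77 + 20/77 = 38/77
P(Y=0 | obs) = 18/77 / 38/77 = 9/19
P(Y=1 | obs) = 20/77 / 38/77 = 10/19

P(Y=0) = 9/19, P(Y=1) = 10/19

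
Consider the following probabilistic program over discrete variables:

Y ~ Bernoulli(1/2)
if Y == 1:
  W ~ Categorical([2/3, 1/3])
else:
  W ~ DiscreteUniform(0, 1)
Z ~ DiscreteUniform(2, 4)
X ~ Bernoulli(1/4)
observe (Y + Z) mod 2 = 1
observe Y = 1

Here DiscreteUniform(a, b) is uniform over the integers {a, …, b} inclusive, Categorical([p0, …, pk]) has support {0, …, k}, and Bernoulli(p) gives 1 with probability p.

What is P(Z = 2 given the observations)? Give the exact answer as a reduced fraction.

P(Z = 2 | obs) = 1/2

Enumerate traces; 8 have nonzero weight after conditioning:
  (Y=1, W=0, Z=2, X=0) weight 1/12
  (Y=1, W=0, Z=2, X=1) weight 1/36
  (Y=1, W=0, Z=4, X=0) weight 1/12
  (Y=1, W=0, Z=4, X=1) weight 1/36
  (Y=1, W=1, Z=2, X=0) weight 1/24
  (Y=1, W=1, Z=2, X=1) weight 1/72
  (Y=1, W=1, Z=4, X=0) weight 1/24
  (Y=1, W=1, Z=4, X=1) weight 1/72
Group by Z:
  weight(Z=2) = 1/6
  weight(Z=4) = 1/6
Total weight = 1/6 + 1/6 = 1/3
P(Z=2 | obs) = 1/6 / 1/3 = 1/2
P(Z=4 | obs) = 1/6 / 1/3 = 1/2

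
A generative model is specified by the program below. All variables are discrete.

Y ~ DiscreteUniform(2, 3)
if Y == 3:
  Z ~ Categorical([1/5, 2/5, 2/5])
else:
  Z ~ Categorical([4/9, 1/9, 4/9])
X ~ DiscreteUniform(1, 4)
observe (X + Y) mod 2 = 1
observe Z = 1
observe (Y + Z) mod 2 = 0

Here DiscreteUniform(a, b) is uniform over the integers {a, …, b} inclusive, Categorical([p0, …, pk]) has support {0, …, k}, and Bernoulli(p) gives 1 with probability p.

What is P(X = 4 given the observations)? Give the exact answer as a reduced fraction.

Enumerate traces; 2 have nonzero weight after conditioning:
  (Y=3, Z=1, X=2) weight 1/20
  (Y=3, Z=1, X=4) weight 1/20
Group by X:
  weight(X=2) = 1/20
  weight(X=4) = 1/20
Total weight = 1/20 + 1/20 = 1/10
P(X=2 | obs) = 1/20 / 1/10 = 1/2
P(X=4 | obs) = 1/20 / 1/10 = 1/2

P(X = 4 | obs) = 1/2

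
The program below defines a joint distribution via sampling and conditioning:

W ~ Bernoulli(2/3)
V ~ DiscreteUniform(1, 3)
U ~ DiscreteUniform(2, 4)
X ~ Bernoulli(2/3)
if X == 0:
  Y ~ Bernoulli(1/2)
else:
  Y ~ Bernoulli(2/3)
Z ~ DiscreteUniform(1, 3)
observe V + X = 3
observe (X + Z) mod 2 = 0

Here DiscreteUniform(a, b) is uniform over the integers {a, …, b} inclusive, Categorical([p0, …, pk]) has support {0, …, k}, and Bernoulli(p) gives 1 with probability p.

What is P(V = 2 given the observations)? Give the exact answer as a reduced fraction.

P(V = 2 | obs) = 4/5

Enumerate traces; 36 have nonzero weight after conditioning:
  (W=0, V=2, U=2, X=1, Y=0, Z=1) weight 2/729
  (W=0, V=2, U=2, X=1, Y=0, Z=3) weight 2/729
  (W=0, V=2, U=2, X=1, Y=1, Z=1) weight 4/729
  (W=0, V=2, U=2, X=1, Y=1, Z=3) weight 4/729
  (W=0, V=2, U=3, X=1, Y=0, Z=1) weight 2/729
  (W=0, V=2, U=3, X=1, Y=0, Z=3) weight 2/729
  (W=0, V=2, U=3, X=1, Y=1, Z=1) weight 4/729
  (W=0, V=2, U=3, X=1, Y=1, Z=3) weight 4/729
  (W=0, V=3, U=2, X=0, Y=0, Z=2) weight 1/486
  … 27 more
Group by V:
  weight(V=2) = 4/27
  weight(V=3) = 1/27
Total weight = 4/27 + 1/27 = 5/27
P(V=2 | obs) = 4/27 / 5/27 = 4/5
P(V=3 | obs) = 1/27 / 5/27 = 1/5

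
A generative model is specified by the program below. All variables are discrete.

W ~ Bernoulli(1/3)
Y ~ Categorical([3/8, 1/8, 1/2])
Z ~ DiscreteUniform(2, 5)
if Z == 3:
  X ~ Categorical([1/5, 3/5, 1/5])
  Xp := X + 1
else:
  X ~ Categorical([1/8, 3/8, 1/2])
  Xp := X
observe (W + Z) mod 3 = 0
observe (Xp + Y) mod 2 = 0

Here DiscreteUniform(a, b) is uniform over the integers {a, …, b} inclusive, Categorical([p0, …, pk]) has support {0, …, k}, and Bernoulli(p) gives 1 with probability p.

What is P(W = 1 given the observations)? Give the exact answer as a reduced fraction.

P(W = 1 | obs) = 95/187

Enumerate traces; 14 have nonzero weight after conditioning:
  (W=0, Y=0, Z=3, X=1) weight 3/80
  (W=0, Y=1, Z=3, X=0) weight 1/240
  (W=0, Y=1, Z=3, X=2) weight 1/240
  (W=0, Y=2, Z=3, X=1) weight 1/20
  (W=1, Y=0, Z=2, X=0) weight 1/256
  (W=1, Y=0, Z=2, X=2) weight 1/64
  (W=1, Y=0, Z=5, X=0) weight 1/256
  (W=1, Y=0, Z=5, X=2) weight 1/64
  … 6 more
Group by W:
  weight(W=0) = 23/240
  weight(W=1) = 19/192
Total weight = 23/240 + 19/192 = 187/960
P(W=0 | obs) = 23/240 / 187/960 = 92/187
P(W=1 | obs) = 19/192 / 187/960 = 95/187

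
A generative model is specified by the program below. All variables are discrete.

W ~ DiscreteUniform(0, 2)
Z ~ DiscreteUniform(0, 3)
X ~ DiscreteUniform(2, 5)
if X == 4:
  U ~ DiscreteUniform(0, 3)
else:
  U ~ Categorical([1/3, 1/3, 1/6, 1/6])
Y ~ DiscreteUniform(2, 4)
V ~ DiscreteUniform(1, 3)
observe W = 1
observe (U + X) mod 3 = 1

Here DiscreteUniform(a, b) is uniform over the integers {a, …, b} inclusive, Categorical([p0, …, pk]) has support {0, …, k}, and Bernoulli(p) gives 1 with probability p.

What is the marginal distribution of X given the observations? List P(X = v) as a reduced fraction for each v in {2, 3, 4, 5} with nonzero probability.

Enumerate traces; 180 have nonzero weight after conditioning:
  (W=1, Z=0, X=2, U=2, Y=2, V=1) weight 1/2592
  (W=1, Z=0, X=2, U=2, Y=2, V=2) weight 1/2592
  (W=1, Z=0, X=2, U=2, Y=2, V=3) weight 1/2592
  (W=1, Z=0, X=2, U=2, Y=3, V=1) weight 1/2592
  (W=1, Z=0, X=2, U=2, Y=3, V=2) weight 1/2592
  (W=1, Z=0, X=2, U=2, Y=3, V=3) weight 1/2592
  (W=1, Z=0, X=2, U=2, Y=4, V=1) weight 1/2592
  (W=1, Z=0, X=2, U=2, Y=4, V=2) weight 1/2592
  (W=1, Z=0, X=3, U=1, Y=2, V=1) weight 1/1296
  (W=1, Z=0, X=4, U=0, Y=2, V=1) weight 1/1728
  … 170 more
Group by X:
  weight(X=2) = 1/72
  weight(X=3) = 1/36
  weight(X=4) = 1/24
  weight(X=5) = 1/72
Total weight = 1/72 + 1/36 + 1/24 + 1/72 = 7/72
P(X=2 | obs) = 1/72 / 7/72 = 1/7
P(X=3 | obs) = 1/36 / 7/72 = 2/7
P(X=4 | obs) = 1/24 / 7/72 = 3/7
P(X=5 | obs) = 1/72 / 7/72 = 1/7

P(X=2) = 1/7, P(X=3) = 2/7, P(X=4) = 3/7, P(X=5) = 1/7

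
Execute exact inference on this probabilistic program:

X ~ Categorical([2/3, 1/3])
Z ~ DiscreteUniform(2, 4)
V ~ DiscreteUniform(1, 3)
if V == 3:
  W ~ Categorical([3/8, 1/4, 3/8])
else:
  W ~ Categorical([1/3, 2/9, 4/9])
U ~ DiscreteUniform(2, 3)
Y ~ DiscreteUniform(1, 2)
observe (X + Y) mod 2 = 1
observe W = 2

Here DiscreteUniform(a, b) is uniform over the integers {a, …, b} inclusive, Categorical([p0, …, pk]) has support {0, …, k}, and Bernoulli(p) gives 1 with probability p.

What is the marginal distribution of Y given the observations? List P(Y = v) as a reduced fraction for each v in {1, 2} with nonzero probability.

P(Y=1) = 2/3, P(Y=2) = 1/3

Enumerate traces; 36 have nonzero weight after conditioning:
  (X=0, Z=2, V=1, W=2, U=2, Y=1) weight 2/243
  (X=0, Z=2, V=1, W=2, U=3, Y=1) weight 2/243
  (X=0, Z=2, V=2, W=2, U=2, Y=1) weight 2/243
  (X=0, Z=2, V=2, W=2, U=3, Y=1) weight 2/243
  (X=0, Z=2, V=3, W=2, U=2, Y=1) weight 1/144
  (X=0, Z=2, V=3, W=2, U=3, Y=1) weight 1/144
  (X=0, Z=3, V=1, W=2, U=2, Y=1) weight 2/243
  (X=0, Z=3, V=1, W=2, U=3, Y=1) weight 2/243
  (X=1, Z=2, V=1, W=2, U=2, Y=2) weight 1/243
  … 27 more
Group by Y:
  weight(Y=1) = 91/648
  weight(Y=2) = 91/1296
Total weight = 91/648 + 91/1296 = 91/432
P(Y=1 | obs) = 91/648 / 91/432 = 2/3
P(Y=2 | obs) = 91/1296 / 91/432 = 1/3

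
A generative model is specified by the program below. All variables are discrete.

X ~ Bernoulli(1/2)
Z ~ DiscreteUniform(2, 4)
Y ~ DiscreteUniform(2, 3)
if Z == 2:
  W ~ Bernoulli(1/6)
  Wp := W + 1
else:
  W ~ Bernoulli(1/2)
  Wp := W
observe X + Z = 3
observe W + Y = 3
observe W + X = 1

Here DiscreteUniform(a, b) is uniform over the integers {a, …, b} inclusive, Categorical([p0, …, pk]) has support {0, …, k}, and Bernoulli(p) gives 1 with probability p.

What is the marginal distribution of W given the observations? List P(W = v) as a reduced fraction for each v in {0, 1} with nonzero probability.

Enumerate traces; 2 have nonzero weight after conditioning:
  (X=0, Z=3, Y=2, W=1) weight 1/24
  (X=1, Z=2, Y=3, W=0) weight 5/72
Group by W:
  weight(W=0) = 5/72
  weight(W=1) = 1/24
Total weight = 5/72 + 1/24 = 1/9
P(W=0 | obs) = 5/72 / 1/9 = 5/8
P(W=1 | obs) = 1/24 / 1/9 = 3/8

P(W=0) = 5/8, P(W=1) = 3/8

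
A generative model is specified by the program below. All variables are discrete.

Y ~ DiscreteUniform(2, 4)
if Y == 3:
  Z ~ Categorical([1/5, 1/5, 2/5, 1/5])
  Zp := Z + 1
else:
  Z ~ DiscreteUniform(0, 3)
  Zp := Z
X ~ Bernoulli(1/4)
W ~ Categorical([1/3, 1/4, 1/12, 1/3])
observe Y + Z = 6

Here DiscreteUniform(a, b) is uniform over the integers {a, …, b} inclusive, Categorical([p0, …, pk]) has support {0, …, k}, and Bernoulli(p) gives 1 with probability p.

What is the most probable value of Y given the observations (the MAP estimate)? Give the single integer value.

Enumerate traces; 16 have nonzero weight after conditioning:
  (Y=3, Z=3, X=0, W=0) weight 1/60
  (Y=3, Z=3, X=0, W=1) weight 1/80
  (Y=3, Z=3, X=0, W=2) weight 1/240
  (Y=3, Z=3, X=0, W=3) weight 1/60
  (Y=3, Z=3, X=1, W=0) weight 1/180
  (Y=3, Z=3, X=1, W=1) weight 1/240
  (Y=3, Z=3, X=1, W=2) weight 1/720
  (Y=3, Z=3, X=1, W=3) weight 1/180
  (Y=4, Z=2, X=0, W=0) weight 1/48
  … 7 more
Group by Y:
  weight(Y=3) = 1/15
  weight(Y=4) = 1/12
Total weight = 1/15 + 1/12 = 3/20
P(Y=3 | obs) = 1/15 / 3/20 = 4/9
P(Y=4 | obs) = 1/12 / 3/20 = 5/9
argmax = 4

argmax_v P(Y = v | obs) = 4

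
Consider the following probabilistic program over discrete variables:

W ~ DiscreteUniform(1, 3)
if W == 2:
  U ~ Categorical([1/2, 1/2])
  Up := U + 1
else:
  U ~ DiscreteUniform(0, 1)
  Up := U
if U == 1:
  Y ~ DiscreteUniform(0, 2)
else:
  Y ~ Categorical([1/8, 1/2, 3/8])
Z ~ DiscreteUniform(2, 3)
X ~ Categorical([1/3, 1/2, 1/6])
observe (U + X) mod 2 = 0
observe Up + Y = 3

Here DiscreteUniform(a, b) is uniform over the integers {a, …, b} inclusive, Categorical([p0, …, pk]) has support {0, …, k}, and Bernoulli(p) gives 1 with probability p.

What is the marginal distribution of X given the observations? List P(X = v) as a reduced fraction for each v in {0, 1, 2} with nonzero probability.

Enumerate traces; 10 have nonzero weight after conditioning:
  (W=1, U=1, Y=2, Z=2, X=1) weight 1/72
  (W=1, U=1, Y=2, Z=3, X=1) weight 1/72
  (W=2, U=0, Y=2, Z=2, X=0) weight 1/96
  (W=2, U=0, Y=2, Z=2, X=2) weight 1/192
  (W=2, U=0, Y=2, Z=3, X=0) weight 1/96
  (W=2, U=0, Y=2, Z=3, X=2) weight 1/192
  (W=2, U=1, Y=1, Z=2, X=1) weight 1/72
  (W=2, U=1, Y=1, Z=3, X=1) weight 1/72
  … 2 more
Group by X:
  weight(X=0) = 1/48
  weight(X=1) = 1/12
  weight(X=2) = 1/96
Total weight = 1/48 + 1/12 + 1/96 = 11/96
P(X=0 | obs) = 1/48 / 11/96 = 2/11
P(X=1 | obs) = 1/12 / 11/96 = 8/11
P(X=2 | obs) = 1/96 / 11/96 = 1/11

P(X=0) = 2/11, P(X=1) = 8/11, P(X=2) = 1/11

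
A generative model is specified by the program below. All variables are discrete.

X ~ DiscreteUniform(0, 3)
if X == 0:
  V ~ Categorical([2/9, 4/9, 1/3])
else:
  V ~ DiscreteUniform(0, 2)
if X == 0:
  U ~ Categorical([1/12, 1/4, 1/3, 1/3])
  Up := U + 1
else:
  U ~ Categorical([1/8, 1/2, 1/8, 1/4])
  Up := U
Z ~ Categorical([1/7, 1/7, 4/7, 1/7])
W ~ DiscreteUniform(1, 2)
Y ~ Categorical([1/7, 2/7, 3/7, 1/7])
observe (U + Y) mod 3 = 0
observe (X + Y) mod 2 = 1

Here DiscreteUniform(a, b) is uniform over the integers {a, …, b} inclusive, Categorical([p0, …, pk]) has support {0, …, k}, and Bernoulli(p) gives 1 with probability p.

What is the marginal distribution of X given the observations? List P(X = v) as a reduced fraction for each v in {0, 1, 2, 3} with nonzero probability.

P(X=0) = 26/131, P(X=1) = 45/131, P(X=2) = 15/131, P(X=3) = 45/131

Enumerate traces; 288 have nonzero weight after conditioning:
  (X=0, V=0, U=0, Z=0, W=1, Y=3) weight 1/21168
  (X=0, V=0, U=0, Z=0, W=2, Y=3) weight 1/21168
  (X=0, V=0, U=0, Z=1, W=1, Y=3) weight 1/21168
  (X=0, V=0, U=0, Z=1, W=2, Y=3) weight 1/21168
  (X=0, V=0, U=0, Z=2, W=1, Y=3) weight 1/5292
  (X=0, V=0, U=0, Z=2, W=2, Y=3) weight 1/5292
  (X=0, V=0, U=0, Z=3, W=1, Y=3) weight 1/21168
  (X=0, V=0, U=0, Z=3, W=2, Y=3) weight 1/21168
  (X=1, V=0, U=0, Z=0, W=1, Y=0) weight 1/9408
  (X=2, V=0, U=0, Z=0, W=1, Y=3) weight 1/9408
  … 278 more
Group by X:
  weight(X=0) = 13/336
  weight(X=1) = 15/224
  weight(X=2) = 5/224
  weight(X=3) = 15/224
Total weight = 13/336 + 15/224 + 5/224 + 15/224 = 131/672
P(X=0 | obs) = 13/336 / 131/672 = 26/131
P(X=1 | obs) = 15/224 / 131/672 = 45/131
P(X=2 | obs) = 5/224 / 131/672 = 15/131
P(X=3 | obs) = 15/224 / 131/672 = 45/131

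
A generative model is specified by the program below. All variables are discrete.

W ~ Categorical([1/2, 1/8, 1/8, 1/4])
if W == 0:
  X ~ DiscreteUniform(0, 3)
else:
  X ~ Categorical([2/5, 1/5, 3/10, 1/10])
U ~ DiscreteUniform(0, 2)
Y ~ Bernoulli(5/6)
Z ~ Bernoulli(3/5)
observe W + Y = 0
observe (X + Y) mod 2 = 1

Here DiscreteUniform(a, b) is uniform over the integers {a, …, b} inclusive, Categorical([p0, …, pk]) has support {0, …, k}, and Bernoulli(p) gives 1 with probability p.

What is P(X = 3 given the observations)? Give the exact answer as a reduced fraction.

P(X = 3 | obs) = 1/2

Enumerate traces; 12 have nonzero weight after conditioning:
  (W=0, X=1, U=0, Y=0, Z=0) weight 1/360
  (W=0, X=1, U=0, Y=0, Z=1) weight 1/240
  (W=0, X=1, U=1, Y=0, Z=0) weight 1/360
  (W=0, X=1, U=1, Y=0, Z=1) weight 1/240
  (W=0, X=1, U=2, Y=0, Z=0) weight 1/360
  (W=0, X=1, U=2, Y=0, Z=1) weight 1/240
  (W=0, X=3, U=0, Y=0, Z=0) weight 1/360
  (W=0, X=3, U=0, Y=0, Z=1) weight 1/240
  … 4 more
Group by X:
  weight(X=1) = 1/48
  weight(X=3) = 1/48
Total weight = 1/48 + 1/48 = 1/24
P(X=1 | obs) = 1/48 / 1/24 = 1/2
P(X=3 | obs) = 1/48 / 1/24 = 1/2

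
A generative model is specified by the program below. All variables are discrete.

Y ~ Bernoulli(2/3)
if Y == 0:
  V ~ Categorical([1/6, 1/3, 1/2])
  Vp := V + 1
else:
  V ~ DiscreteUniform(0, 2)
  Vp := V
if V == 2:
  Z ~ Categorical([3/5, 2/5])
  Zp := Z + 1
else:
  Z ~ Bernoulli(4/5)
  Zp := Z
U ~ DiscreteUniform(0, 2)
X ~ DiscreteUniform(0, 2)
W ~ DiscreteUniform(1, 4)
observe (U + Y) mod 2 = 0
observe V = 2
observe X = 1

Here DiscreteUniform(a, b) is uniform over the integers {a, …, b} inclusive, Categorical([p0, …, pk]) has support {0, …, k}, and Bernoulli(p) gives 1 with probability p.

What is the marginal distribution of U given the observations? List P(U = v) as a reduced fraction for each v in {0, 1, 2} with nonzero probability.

P(U=0) = 3/10, P(U=1) = 2/5, P(U=2) = 3/10

Enumerate traces; 24 have nonzero weight after conditioning:
  (Y=0, V=2, Z=0, U=0, X=1, W=1) weight 1/360
  (Y=0, V=2, Z=0, U=0, X=1, W=2) weight 1/360
  (Y=0, V=2, Z=0, U=0, X=1, W=3) weight 1/360
  (Y=0, V=2, Z=0, U=0, X=1, W=4) weight 1/360
  (Y=0, V=2, Z=0, U=2, X=1, W=1) weight 1/360
  (Y=0, V=2, Z=0, U=2, X=1, W=2) weight 1/360
  (Y=0, V=2, Z=0, U=2, X=1, W=3) weight 1/360
  (Y=0, V=2, Z=0, U=2, X=1, W=4) weight 1/360
  (Y=1, V=2, Z=0, U=1, X=1, W=1) weight 1/270
  … 15 more
Group by U:
  weight(U=0) = 1/54
  weight(U=1) = 2/81
  weight(U=2) = 1/54
Total weight = 1/54 + 2/81 + 1/54 = 5/81
P(U=0 | obs) = 1/54 / 5/81 = 3/10
P(U=1 | obs) = 2/81 / 5/81 = 2/5
P(U=2 | obs) = 1/54 / 5/81 = 3/10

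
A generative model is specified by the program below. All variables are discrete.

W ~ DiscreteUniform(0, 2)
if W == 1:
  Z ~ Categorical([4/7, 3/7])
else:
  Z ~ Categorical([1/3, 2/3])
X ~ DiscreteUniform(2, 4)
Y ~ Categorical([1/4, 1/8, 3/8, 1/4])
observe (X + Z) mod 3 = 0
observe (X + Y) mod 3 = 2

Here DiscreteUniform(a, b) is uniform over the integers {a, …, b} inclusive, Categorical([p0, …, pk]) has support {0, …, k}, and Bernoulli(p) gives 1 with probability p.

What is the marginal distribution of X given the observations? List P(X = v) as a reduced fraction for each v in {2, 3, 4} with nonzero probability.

P(X=2) = 74/113, P(X=3) = 39/113

Enumerate traces; 9 have nonzero weight after conditioning:
  (W=0, Z=0, X=3, Y=2) weight 1/72
  (W=0, Z=1, X=2, Y=0) weight 1/54
  (W=0, Z=1, X=2, Y=3) weight 1/54
  (W=1, Z=0, X=3, Y=2) weight 1/42
  (W=1, Z=1, X=2, Y=0) weight 1/84
  (W=1, Z=1, X=2, Y=3) weight 1/84
  (W=2, Z=0, X=3, Y=2) weight 1/72
  (W=2, Z=1, X=2, Y=0) weight 1/54
  … 1 more
Group by X:
  weight(X=2) = 37/378
  weight(X=3) = 13/252
Total weight = 37/378 + 13/252 = 113/756
P(X=2 | obs) = 37/378 / 113/756 = 74/113
P(X=3 | obs) = 13/252 / 113/756 = 39/113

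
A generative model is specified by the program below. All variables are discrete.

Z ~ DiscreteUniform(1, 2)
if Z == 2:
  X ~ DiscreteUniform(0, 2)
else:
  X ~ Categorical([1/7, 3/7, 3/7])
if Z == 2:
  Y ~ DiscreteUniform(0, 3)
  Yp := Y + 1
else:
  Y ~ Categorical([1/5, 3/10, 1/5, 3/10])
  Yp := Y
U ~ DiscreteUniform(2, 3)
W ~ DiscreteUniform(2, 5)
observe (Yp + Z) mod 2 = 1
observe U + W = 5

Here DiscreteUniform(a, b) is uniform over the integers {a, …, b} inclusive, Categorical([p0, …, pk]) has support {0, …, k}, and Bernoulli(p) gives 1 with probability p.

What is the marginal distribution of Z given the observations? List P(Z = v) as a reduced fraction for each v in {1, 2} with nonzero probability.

Enumerate traces; 24 have nonzero weight after conditioning:
  (Z=1, X=0, Y=0, U=2, W=3) weight 1/560
  (Z=1, X=0, Y=0, U=3, W=2) weight 1/560
  (Z=1, X=0, Y=2, U=2, W=3) weight 1/560
  (Z=1, X=0, Y=2, U=3, W=2) weight 1/560
  (Z=1, X=1, Y=0, U=2, W=3) weight 3/560
  (Z=1, X=1, Y=0, U=3, W=2) weight 3/560
  (Z=1, X=1, Y=2, U=2, W=3) weight 3/560
  (Z=1, X=1, Y=2, U=3, W=2) weight 3/560
  (Z=2, X=0, Y=0, U=2, W=3) weight 1/192
  … 15 more
Group by Z:
  weight(Z=1) = 1/20
  weight(Z=2) = 1/16
Total weight = 1/20 + 1/16 = 9/80
P(Z=1 | obs) = 1/20 / 9/80 = 4/9
P(Z=2 | obs) = 1/16 / 9/80 = 5/9

P(Z=1) = 4/9, P(Z=2) = 5/9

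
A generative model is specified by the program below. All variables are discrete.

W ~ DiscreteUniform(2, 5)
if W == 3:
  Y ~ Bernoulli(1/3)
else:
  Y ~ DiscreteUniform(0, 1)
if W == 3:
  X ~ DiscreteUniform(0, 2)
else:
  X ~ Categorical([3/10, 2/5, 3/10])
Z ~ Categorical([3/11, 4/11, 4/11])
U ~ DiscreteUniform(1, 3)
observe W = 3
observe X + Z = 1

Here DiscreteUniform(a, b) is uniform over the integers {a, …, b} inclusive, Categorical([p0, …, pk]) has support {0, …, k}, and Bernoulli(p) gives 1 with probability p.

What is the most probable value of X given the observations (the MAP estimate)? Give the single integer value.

argmax_v P(X = v | obs) = 0

Enumerate traces; 12 have nonzero weight after conditioning:
  (W=3, Y=0, X=0, Z=1, U=1) weight 2/297
  (W=3, Y=0, X=0, Z=1, U=2) weight 2/297
  (W=3, Y=0, X=0, Z=1, U=3) weight 2/297
  (W=3, Y=0, X=1, Z=0, U=1) weight 1/198
  (W=3, Y=0, X=1, Z=0, U=2) weight 1/198
  (W=3, Y=0, X=1, Z=0, U=3) weight 1/198
  (W=3, Y=1, X=0, Z=1, U=1) weight 1/297
  (W=3, Y=1, X=0, Z=1, U=2) weight 1/297
  … 4 more
Group by X:
  weight(X=0) = 1/33
  weight(X=1) = 1/44
Total weight = 1/33 + 1/44 = 7/132
P(X=0 | obs) = 1/33 / 7/132 = 4/7
P(X=1 | obs) = 1/44 / 7/132 = 3/7
argmax = 0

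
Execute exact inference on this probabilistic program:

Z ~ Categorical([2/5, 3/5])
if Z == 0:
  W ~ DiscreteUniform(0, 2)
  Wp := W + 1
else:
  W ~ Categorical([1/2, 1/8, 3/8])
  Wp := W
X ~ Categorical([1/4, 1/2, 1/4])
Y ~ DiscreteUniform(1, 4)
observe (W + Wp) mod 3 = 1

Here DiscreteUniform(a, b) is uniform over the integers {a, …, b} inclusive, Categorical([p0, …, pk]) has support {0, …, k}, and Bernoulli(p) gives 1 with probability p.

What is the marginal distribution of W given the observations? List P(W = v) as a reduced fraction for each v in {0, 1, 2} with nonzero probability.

Enumerate traces; 24 have nonzero weight after conditioning:
  (Z=0, W=0, X=0, Y=1) weight 1/120
  (Z=0, W=0, X=0, Y=2) weight 1/120
  (Z=0, W=0, X=0, Y=3) weight 1/120
  (Z=0, W=0, X=0, Y=4) weight 1/120
  (Z=0, W=0, X=1, Y=1) weight 1/60
  (Z=0, W=0, X=1, Y=2) weight 1/60
  (Z=0, W=0, X=1, Y=3) weight 1/60
  (Z=0, W=0, X=1, Y=4) weight 1/60
  (Z=1, W=2, X=0, Y=1) weight 9/640
  … 15 more
Group by W:
  weight(W=0) = 2/15
  weight(W=2) = 9/40
Total weight = 2/15 + 9/40 = 43/120
P(W=0 | obs) = 2/15 / 43/120 = 16/43
P(W=2 | obs) = 9/40 / 43/120 = 27/43

P(W=0) = 16/43, P(W=2) = 27/43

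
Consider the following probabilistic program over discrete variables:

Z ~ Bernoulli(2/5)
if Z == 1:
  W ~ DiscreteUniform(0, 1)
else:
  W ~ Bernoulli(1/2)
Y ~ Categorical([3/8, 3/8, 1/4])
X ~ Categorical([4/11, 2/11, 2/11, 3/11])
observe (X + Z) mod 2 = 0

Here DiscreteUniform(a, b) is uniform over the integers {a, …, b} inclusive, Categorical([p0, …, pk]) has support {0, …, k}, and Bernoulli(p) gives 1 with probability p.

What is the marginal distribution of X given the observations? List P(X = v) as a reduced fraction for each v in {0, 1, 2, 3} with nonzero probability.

P(X=0) = 3/7, P(X=1) = 1/7, P(X=2) = 3/14, P(X=3) = 3/14

Enumerate traces; 24 have nonzero weight after conditioning:
  (Z=0, W=0, Y=0, X=0) weight 9/220
  (Z=0, W=0, Y=0, X=2) weight 9/440
  (Z=0, W=0, Y=1, X=0) weight 9/220
  (Z=0, W=0, Y=1, X=2) weight 9/440
  (Z=0, W=0, Y=2, X=0) weight 3/110
  (Z=0, W=0, Y=2, X=2) weight 3/220
  (Z=0, W=1, Y=0, X=0) weight 9/220
  (Z=0, W=1, Y=0, X=2) weight 9/440
  (Z=1, W=0, Y=0, X=1) weight 3/220
  (Z=1, W=0, Y=0, X=3) weight 9/440
  … 14 more
Group by X:
  weight(X=0) = 12/55
  weight(X=1) = 4/55
  weight(X=2) = 6/55
  weight(X=3) = 6/55
Total weight = 12/55 + 4/55 + 6/55 + 6/55 = 28/55
P(X=0 | obs) = 12/55 / 28/55 = 3/7
P(X=1 | obs) = 4/55 / 28/55 = 1/7
P(X=2 | obs) = 6/55 / 28/55 = 3/14
P(X=3 | obs) = 6/55 / 28/55 = 3/14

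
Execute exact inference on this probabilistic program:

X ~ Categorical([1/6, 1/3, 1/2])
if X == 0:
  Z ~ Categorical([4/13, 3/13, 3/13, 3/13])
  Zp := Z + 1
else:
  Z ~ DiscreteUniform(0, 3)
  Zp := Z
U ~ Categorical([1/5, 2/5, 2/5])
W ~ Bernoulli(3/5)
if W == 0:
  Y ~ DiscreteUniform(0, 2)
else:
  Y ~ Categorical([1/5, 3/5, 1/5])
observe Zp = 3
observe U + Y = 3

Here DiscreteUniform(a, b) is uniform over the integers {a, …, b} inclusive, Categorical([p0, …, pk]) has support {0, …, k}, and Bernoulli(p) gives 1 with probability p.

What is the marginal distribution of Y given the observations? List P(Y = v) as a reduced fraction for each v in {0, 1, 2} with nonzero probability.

P(Y=1) = 37/56, P(Y=2) = 19/56

Enumerate traces; 12 have nonzero weight after conditioning:
  (X=0, Z=2, U=1, W=0, Y=2) weight 2/975
  (X=0, Z=2, U=1, W=1, Y=2) weight 3/1625
  (X=0, Z=2, U=2, W=0, Y=1) weight 2/975
  (X=0, Z=2, U=2, W=1, Y=1) weight 9/1625
  (X=1, Z=3, U=1, W=0, Y=2) weight 1/225
  (X=1, Z=3, U=1, W=1, Y=2) weight 1/250
  (X=1, Z=3, U=2, W=0, Y=1) weight 1/225
  (X=1, Z=3, U=2, W=1, Y=1) weight 3/250
  … 4 more
Group by Y:
  weight(Y=1) = 2849/58500
  weight(Y=2) = 1463/58500
Total weight = 2849/58500 + 1463/58500 = 1078/14625
P(Y=1 | obs) = 2849/58500 / 1078/14625 = 37/56
P(Y=2 | obs) = 1463/58500 / 1078/14625 = 19/56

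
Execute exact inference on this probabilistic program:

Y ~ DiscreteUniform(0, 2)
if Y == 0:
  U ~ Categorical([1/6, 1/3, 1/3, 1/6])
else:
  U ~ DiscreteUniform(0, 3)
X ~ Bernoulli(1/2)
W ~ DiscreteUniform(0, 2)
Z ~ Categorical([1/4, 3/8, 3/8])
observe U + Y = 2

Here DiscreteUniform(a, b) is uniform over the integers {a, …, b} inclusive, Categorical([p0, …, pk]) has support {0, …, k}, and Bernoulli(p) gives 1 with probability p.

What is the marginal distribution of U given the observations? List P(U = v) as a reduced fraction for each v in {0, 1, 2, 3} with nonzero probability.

P(U=0) = 3/10, P(U=1) = 3/10, P(U=2) = 2/5

Enumerate traces; 54 have nonzero weight after conditioning:
  (Y=0, U=2, X=0, W=0, Z=0) weight 1/216
  (Y=0, U=2, X=0, W=0, Z=1) weight 1/144
  (Y=0, U=2, X=0, W=0, Z=2) weight 1/144
  (Y=0, U=2, X=0, W=1, Z=0) weight 1/216
  (Y=0, U=2, X=0, W=1, Z=1) weight 1/144
  (Y=0, U=2, X=0, W=1, Z=2) weight 1/144
  (Y=0, U=2, X=0, W=2, Z=0) weight 1/216
  (Y=0, U=2, X=0, W=2, Z=1) weight 1/144
  (Y=1, U=1, X=0, W=0, Z=0) weight 1/288
  (Y=2, U=0, X=0, W=0, Z=0) weight 1/288
  … 44 more
Group by U:
  weight(U=0) = 1/12
  weight(U=1) = 1/12
  weight(U=2) = 1/9
Total weight = 1/12 + 1/12 + 1/9 = 5/18
P(U=0 | obs) = 1/12 / 5/18 = 3/10
P(U=1 | obs) = 1/12 / 5/18 = 3/10
P(U=2 | obs) = 1/9 / 5/18 = 2/5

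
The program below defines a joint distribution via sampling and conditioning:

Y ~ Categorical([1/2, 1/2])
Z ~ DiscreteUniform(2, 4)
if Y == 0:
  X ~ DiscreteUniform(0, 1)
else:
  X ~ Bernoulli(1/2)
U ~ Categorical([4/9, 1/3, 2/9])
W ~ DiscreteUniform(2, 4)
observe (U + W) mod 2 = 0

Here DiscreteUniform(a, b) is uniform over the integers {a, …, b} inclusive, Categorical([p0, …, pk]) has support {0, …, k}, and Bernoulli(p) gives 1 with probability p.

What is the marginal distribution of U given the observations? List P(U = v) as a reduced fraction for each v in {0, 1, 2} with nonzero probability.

P(U=0) = 8/15, P(U=1) = 1/5, P(U=2) = 4/15

Enumerate traces; 60 have nonzero weight after conditioning:
  (Y=0, Z=2, X=0, U=0, W=2) weight 1/81
  (Y=0, Z=2, X=0, U=0, W=4) weight 1/81
  (Y=0, Z=2, X=0, U=1, W=3) weight 1/108
  (Y=0, Z=2, X=0, U=2, W=2) weight 1/162
  (Y=0, Z=2, X=0, U=2, W=4) weight 1/162
  (Y=0, Z=2, X=1, U=0, W=2) weight 1/81
  (Y=0, Z=2, X=1, U=0, W=4) weight 1/81
  (Y=0, Z=2, X=1, U=1, W=3) weight 1/108
  … 52 more
Group by U:
  weight(U=0) = 8/27
  weight(U=1) = 1/9
  weight(U=2) = 4/27
Total weight = 8/27 + 1/9 + 4/27 = 5/9
P(U=0 | obs) = 8/27 / 5/9 = 8/15
P(U=1 | obs) = 1/9 / 5/9 = 1/5
P(U=2 | obs) = 4/27 / 5/9 = 4/15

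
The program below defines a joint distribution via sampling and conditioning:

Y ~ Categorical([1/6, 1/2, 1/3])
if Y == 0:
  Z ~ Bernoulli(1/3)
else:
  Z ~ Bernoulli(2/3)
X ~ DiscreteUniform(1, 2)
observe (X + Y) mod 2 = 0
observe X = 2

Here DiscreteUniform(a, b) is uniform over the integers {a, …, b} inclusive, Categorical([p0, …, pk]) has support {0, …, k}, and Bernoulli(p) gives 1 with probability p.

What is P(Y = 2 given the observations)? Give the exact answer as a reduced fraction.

P(Y = 2 | obs) = 2/3

Enumerate traces; 4 have nonzero weight after conditioning:
  (Y=0, Z=0, X=2) weight 1/18
  (Y=0, Z=1, X=2) weight 1/36
  (Y=2, Z=0, X=2) weight 1/18
  (Y=2, Z=1, X=2) weight 1/9
Group by Y:
  weight(Y=0) = 1/12
  weight(Y=2) = 1/6
Total weight = 1/12 + 1/6 = 1/4
P(Y=0 | obs) = 1/12 / 1/4 = 1/3
P(Y=2 | obs) = 1/6 / 1/4 = 2/3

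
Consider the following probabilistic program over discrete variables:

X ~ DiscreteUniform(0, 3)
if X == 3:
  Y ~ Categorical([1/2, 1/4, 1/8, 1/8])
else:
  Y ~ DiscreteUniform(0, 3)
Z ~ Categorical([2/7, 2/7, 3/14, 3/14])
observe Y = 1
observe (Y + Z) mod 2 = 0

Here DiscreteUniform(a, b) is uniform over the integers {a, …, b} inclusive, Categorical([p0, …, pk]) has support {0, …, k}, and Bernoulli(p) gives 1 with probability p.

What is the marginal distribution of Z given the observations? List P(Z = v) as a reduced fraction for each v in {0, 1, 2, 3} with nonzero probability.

P(Z=1) = 4/7, P(Z=3) = 3/7

Enumerate traces; 8 have nonzero weight after conditioning:
  (X=0, Y=1, Z=1) weight 1/56
  (X=0, Y=1, Z=3) weight 3/224
  (X=1, Y=1, Z=1) weight 1/56
  (X=1, Y=1, Z=3) weight 3/224
  (X=2, Y=1, Z=1) weight 1/56
  (X=2, Y=1, Z=3) weight 3/224
  (X=3, Y=1, Z=1) weight 1/56
  (X=3, Y=1, Z=3) weight 3/224
Group by Z:
  weight(Z=1) = 1/14
  weight(Z=3) = 3/56
Total weight = 1/14 + 3/56 = 1/8
P(Z=1 | obs) = 1/14 / 1/8 = 4/7
P(Z=3 | obs) = 3/56 / 1/8 = 3/7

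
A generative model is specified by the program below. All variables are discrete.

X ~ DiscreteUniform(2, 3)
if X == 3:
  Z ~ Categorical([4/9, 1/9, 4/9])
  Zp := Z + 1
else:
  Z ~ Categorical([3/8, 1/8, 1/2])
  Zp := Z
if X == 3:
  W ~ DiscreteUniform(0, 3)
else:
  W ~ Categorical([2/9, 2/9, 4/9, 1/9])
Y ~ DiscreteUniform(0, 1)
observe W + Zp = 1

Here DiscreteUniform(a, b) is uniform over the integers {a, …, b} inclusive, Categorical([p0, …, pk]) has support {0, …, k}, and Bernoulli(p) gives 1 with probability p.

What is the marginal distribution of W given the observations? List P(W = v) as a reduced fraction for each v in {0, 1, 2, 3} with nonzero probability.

Enumerate traces; 6 have nonzero weight after conditioning:
  (X=2, Z=0, W=1, Y=0) weight 1/48
  (X=2, Z=0, W=1, Y=1) weight 1/48
  (X=2, Z=1, W=0, Y=0) weight 1/144
  (X=2, Z=1, W=0, Y=1) weight 1/144
  (X=3, Z=0, W=0, Y=0) weight 1/36
  (X=3, Z=0, W=0, Y=1) weight 1/36
Group by W:
  weight(W=0) = 5/72
  weight(W=1) = 1/24
Total weight = 5/72 + 1/24 = 1/9
P(W=0 | obs) = 5/72 / 1/9 = 5/8
P(W=1 | obs) = 1/24 / 1/9 = 3/8

P(W=0) = 5/8, P(W=1) = 3/8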